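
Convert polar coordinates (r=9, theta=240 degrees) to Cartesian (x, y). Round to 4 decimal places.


x = 9 * cos(240) = -4.5
y = 9 * sin(240) = -7.7942

(-4.5, -7.7942)


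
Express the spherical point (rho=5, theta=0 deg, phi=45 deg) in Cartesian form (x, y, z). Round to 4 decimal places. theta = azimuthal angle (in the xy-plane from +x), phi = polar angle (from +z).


x = 5 * sin(45) * cos(0) = 3.5355
y = 5 * sin(45) * sin(0) = 0
z = 5 * cos(45) = 3.5355

(3.5355, 0, 3.5355)


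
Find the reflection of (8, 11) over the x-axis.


Reflection across x-axis: (x, y) -> (x, -y)
(8, 11) -> (8, -11)

(8, -11)


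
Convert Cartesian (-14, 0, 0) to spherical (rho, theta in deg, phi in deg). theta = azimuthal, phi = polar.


rho = sqrt((-14)^2 + 0^2 + 0^2) = 14
theta = atan2(0, -14) = 180 deg
phi = acos(0/14) = 90 deg

rho = 14, theta = 180 deg, phi = 90 deg


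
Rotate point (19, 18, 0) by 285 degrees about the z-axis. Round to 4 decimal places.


x' = 19*cos(285) - 18*sin(285) = 22.3042
y' = 19*sin(285) + 18*cos(285) = -13.6938
z' = 0

(22.3042, -13.6938, 0)


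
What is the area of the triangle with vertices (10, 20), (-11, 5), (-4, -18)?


Area = |x1(y2-y3) + x2(y3-y1) + x3(y1-y2)| / 2
= |10*(5--18) + -11*(-18-20) + -4*(20-5)| / 2
= 294

294


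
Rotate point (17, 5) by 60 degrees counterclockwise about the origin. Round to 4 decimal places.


x' = 17*cos(60) - 5*sin(60) = 4.1699
y' = 17*sin(60) + 5*cos(60) = 17.2224

(4.1699, 17.2224)


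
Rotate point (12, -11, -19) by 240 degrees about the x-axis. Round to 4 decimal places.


x' = 12
y' = -11*cos(240) - -19*sin(240) = -10.9545
z' = -11*sin(240) + -19*cos(240) = 19.0263

(12, -10.9545, 19.0263)


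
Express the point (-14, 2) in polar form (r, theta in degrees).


r = sqrt((-14)^2 + 2^2) = 14.1421
theta = atan2(2, -14) = 171.8699 degrees

r = 14.1421, theta = 171.8699 degrees


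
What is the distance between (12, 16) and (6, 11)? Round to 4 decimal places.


d = sqrt((6-12)^2 + (11-16)^2) = 7.8102

7.8102


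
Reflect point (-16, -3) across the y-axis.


Reflection across y-axis: (x, y) -> (-x, y)
(-16, -3) -> (16, -3)

(16, -3)


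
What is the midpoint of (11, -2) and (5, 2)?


Midpoint = ((11+5)/2, (-2+2)/2) = (8, 0)

(8, 0)


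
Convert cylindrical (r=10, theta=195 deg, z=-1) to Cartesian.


x = 10 * cos(195) = -9.6593
y = 10 * sin(195) = -2.5882
z = -1

(-9.6593, -2.5882, -1)


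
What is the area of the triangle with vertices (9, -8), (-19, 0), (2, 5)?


Area = |x1(y2-y3) + x2(y3-y1) + x3(y1-y2)| / 2
= |9*(0-5) + -19*(5--8) + 2*(-8-0)| / 2
= 154

154


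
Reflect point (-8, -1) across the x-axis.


Reflection across x-axis: (x, y) -> (x, -y)
(-8, -1) -> (-8, 1)

(-8, 1)


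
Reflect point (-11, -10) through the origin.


Reflection through origin: (x, y) -> (-x, -y)
(-11, -10) -> (11, 10)

(11, 10)


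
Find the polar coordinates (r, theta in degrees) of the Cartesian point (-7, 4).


r = sqrt((-7)^2 + 4^2) = 8.0623
theta = atan2(4, -7) = 150.2551 degrees

r = 8.0623, theta = 150.2551 degrees


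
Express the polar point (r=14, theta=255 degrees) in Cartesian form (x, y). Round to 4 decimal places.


x = 14 * cos(255) = -3.6235
y = 14 * sin(255) = -13.523

(-3.6235, -13.523)


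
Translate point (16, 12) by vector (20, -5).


Translation: (x+dx, y+dy) = (16+20, 12+-5) = (36, 7)

(36, 7)


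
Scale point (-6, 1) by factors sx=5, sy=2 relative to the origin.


Scaling: (x*sx, y*sy) = (-6*5, 1*2) = (-30, 2)

(-30, 2)


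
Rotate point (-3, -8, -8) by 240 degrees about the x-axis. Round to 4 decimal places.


x' = -3
y' = -8*cos(240) - -8*sin(240) = -2.9282
z' = -8*sin(240) + -8*cos(240) = 10.9282

(-3, -2.9282, 10.9282)


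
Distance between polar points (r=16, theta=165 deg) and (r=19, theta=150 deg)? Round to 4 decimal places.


d = sqrt(r1^2 + r2^2 - 2*r1*r2*cos(t2-t1))
d = sqrt(16^2 + 19^2 - 2*16*19*cos(150-165)) = 5.4513

5.4513


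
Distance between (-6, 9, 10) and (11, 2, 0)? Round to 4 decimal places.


d = sqrt((11--6)^2 + (2-9)^2 + (0-10)^2) = 20.9284

20.9284


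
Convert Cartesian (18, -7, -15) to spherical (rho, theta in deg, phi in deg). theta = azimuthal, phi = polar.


rho = sqrt(18^2 + (-7)^2 + (-15)^2) = 24.454
theta = atan2(-7, 18) = 338.7495 deg
phi = acos(-15/24.454) = 127.8354 deg

rho = 24.454, theta = 338.7495 deg, phi = 127.8354 deg


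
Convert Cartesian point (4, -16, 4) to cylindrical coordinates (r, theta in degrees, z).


r = sqrt(4^2 + (-16)^2) = 16.4924
theta = atan2(-16, 4) = 284.0362 deg
z = 4

r = 16.4924, theta = 284.0362 deg, z = 4


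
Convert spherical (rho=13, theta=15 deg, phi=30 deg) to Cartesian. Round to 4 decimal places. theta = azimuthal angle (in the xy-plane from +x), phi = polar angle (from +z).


x = 13 * sin(30) * cos(15) = 6.2785
y = 13 * sin(30) * sin(15) = 1.6823
z = 13 * cos(30) = 11.2583

(6.2785, 1.6823, 11.2583)


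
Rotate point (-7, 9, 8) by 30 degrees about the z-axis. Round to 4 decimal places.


x' = -7*cos(30) - 9*sin(30) = -10.5622
y' = -7*sin(30) + 9*cos(30) = 4.2942
z' = 8

(-10.5622, 4.2942, 8)


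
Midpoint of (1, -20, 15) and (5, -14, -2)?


Midpoint = ((1+5)/2, (-20+-14)/2, (15+-2)/2) = (3, -17, 6.5)

(3, -17, 6.5)


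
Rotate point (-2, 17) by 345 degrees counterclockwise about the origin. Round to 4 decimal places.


x' = -2*cos(345) - 17*sin(345) = 2.4681
y' = -2*sin(345) + 17*cos(345) = 16.9384

(2.4681, 16.9384)


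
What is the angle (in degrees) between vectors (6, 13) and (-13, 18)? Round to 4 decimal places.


dot = 6*-13 + 13*18 = 156
|u| = 14.3178, |v| = 22.2036
cos(angle) = 0.4907
angle = 60.6128 degrees

60.6128 degrees


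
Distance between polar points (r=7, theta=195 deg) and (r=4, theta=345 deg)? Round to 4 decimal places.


d = sqrt(r1^2 + r2^2 - 2*r1*r2*cos(t2-t1))
d = sqrt(7^2 + 4^2 - 2*7*4*cos(345-195)) = 10.6535

10.6535


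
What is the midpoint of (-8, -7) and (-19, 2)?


Midpoint = ((-8+-19)/2, (-7+2)/2) = (-13.5, -2.5)

(-13.5, -2.5)


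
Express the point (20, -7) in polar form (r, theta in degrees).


r = sqrt(20^2 + (-7)^2) = 21.1896
theta = atan2(-7, 20) = 340.71 degrees

r = 21.1896, theta = 340.71 degrees


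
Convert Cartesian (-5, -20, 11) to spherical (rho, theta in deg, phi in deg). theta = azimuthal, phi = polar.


rho = sqrt((-5)^2 + (-20)^2 + 11^2) = 23.3666
theta = atan2(-20, -5) = 255.9638 deg
phi = acos(11/23.3666) = 61.9166 deg

rho = 23.3666, theta = 255.9638 deg, phi = 61.9166 deg


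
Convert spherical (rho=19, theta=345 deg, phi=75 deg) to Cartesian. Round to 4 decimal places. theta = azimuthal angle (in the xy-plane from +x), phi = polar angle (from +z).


x = 19 * sin(75) * cos(345) = 17.7272
y = 19 * sin(75) * sin(345) = -4.75
z = 19 * cos(75) = 4.9176

(17.7272, -4.75, 4.9176)


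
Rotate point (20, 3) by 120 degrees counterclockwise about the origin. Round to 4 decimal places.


x' = 20*cos(120) - 3*sin(120) = -12.5981
y' = 20*sin(120) + 3*cos(120) = 15.8205

(-12.5981, 15.8205)


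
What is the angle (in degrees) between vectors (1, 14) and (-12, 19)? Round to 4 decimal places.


dot = 1*-12 + 14*19 = 254
|u| = 14.0357, |v| = 22.4722
cos(angle) = 0.8053
angle = 36.3613 degrees

36.3613 degrees


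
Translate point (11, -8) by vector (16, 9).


Translation: (x+dx, y+dy) = (11+16, -8+9) = (27, 1)

(27, 1)


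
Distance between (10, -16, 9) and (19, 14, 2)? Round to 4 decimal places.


d = sqrt((19-10)^2 + (14--16)^2 + (2-9)^2) = 32.0936

32.0936


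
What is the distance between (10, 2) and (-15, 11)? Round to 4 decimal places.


d = sqrt((-15-10)^2 + (11-2)^2) = 26.5707

26.5707


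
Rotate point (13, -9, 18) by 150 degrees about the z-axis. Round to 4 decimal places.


x' = 13*cos(150) - -9*sin(150) = -6.7583
y' = 13*sin(150) + -9*cos(150) = 14.2942
z' = 18

(-6.7583, 14.2942, 18)


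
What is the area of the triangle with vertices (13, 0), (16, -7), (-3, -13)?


Area = |x1(y2-y3) + x2(y3-y1) + x3(y1-y2)| / 2
= |13*(-7--13) + 16*(-13-0) + -3*(0--7)| / 2
= 75.5

75.5


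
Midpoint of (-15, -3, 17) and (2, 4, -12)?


Midpoint = ((-15+2)/2, (-3+4)/2, (17+-12)/2) = (-6.5, 0.5, 2.5)

(-6.5, 0.5, 2.5)


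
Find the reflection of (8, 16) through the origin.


Reflection through origin: (x, y) -> (-x, -y)
(8, 16) -> (-8, -16)

(-8, -16)


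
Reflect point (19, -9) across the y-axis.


Reflection across y-axis: (x, y) -> (-x, y)
(19, -9) -> (-19, -9)

(-19, -9)


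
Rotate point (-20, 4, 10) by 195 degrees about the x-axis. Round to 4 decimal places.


x' = -20
y' = 4*cos(195) - 10*sin(195) = -1.2755
z' = 4*sin(195) + 10*cos(195) = -10.6945

(-20, -1.2755, -10.6945)


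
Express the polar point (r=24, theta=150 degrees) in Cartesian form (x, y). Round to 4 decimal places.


x = 24 * cos(150) = -20.7846
y = 24 * sin(150) = 12

(-20.7846, 12)


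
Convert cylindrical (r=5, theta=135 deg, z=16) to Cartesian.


x = 5 * cos(135) = -3.5355
y = 5 * sin(135) = 3.5355
z = 16

(-3.5355, 3.5355, 16)


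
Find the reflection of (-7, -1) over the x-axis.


Reflection across x-axis: (x, y) -> (x, -y)
(-7, -1) -> (-7, 1)

(-7, 1)


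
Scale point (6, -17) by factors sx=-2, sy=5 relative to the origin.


Scaling: (x*sx, y*sy) = (6*-2, -17*5) = (-12, -85)

(-12, -85)


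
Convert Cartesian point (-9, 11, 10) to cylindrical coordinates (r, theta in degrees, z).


r = sqrt((-9)^2 + 11^2) = 14.2127
theta = atan2(11, -9) = 129.2894 deg
z = 10

r = 14.2127, theta = 129.2894 deg, z = 10


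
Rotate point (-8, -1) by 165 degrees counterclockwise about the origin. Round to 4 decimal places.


x' = -8*cos(165) - -1*sin(165) = 7.9862
y' = -8*sin(165) + -1*cos(165) = -1.1046

(7.9862, -1.1046)


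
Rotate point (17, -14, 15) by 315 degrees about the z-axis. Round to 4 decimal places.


x' = 17*cos(315) - -14*sin(315) = 2.1213
y' = 17*sin(315) + -14*cos(315) = -21.9203
z' = 15

(2.1213, -21.9203, 15)


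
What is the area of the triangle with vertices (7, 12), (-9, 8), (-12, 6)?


Area = |x1(y2-y3) + x2(y3-y1) + x3(y1-y2)| / 2
= |7*(8-6) + -9*(6-12) + -12*(12-8)| / 2
= 10

10


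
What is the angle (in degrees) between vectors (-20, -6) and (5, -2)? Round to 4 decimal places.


dot = -20*5 + -6*-2 = -88
|u| = 20.8806, |v| = 5.3852
cos(angle) = -0.7826
angle = 141.4993 degrees

141.4993 degrees


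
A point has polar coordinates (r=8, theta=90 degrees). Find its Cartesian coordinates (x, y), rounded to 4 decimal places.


x = 8 * cos(90) = 0
y = 8 * sin(90) = 8

(0, 8)


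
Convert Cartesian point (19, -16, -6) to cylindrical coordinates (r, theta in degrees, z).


r = sqrt(19^2 + (-16)^2) = 24.8395
theta = atan2(-16, 19) = 319.8991 deg
z = -6

r = 24.8395, theta = 319.8991 deg, z = -6


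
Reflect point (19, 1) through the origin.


Reflection through origin: (x, y) -> (-x, -y)
(19, 1) -> (-19, -1)

(-19, -1)


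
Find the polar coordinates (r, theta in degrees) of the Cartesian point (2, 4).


r = sqrt(2^2 + 4^2) = 4.4721
theta = atan2(4, 2) = 63.4349 degrees

r = 4.4721, theta = 63.4349 degrees


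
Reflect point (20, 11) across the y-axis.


Reflection across y-axis: (x, y) -> (-x, y)
(20, 11) -> (-20, 11)

(-20, 11)


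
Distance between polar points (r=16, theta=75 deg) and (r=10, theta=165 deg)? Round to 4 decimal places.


d = sqrt(r1^2 + r2^2 - 2*r1*r2*cos(t2-t1))
d = sqrt(16^2 + 10^2 - 2*16*10*cos(165-75)) = 18.868

18.868


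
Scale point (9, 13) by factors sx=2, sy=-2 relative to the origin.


Scaling: (x*sx, y*sy) = (9*2, 13*-2) = (18, -26)

(18, -26)


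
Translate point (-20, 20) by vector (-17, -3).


Translation: (x+dx, y+dy) = (-20+-17, 20+-3) = (-37, 17)

(-37, 17)


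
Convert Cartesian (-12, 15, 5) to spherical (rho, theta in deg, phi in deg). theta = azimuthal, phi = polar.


rho = sqrt((-12)^2 + 15^2 + 5^2) = 19.8494
theta = atan2(15, -12) = 128.6598 deg
phi = acos(5/19.8494) = 75.4102 deg

rho = 19.8494, theta = 128.6598 deg, phi = 75.4102 deg


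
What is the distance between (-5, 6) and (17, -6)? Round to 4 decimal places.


d = sqrt((17--5)^2 + (-6-6)^2) = 25.0599

25.0599


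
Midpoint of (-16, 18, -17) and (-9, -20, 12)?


Midpoint = ((-16+-9)/2, (18+-20)/2, (-17+12)/2) = (-12.5, -1, -2.5)

(-12.5, -1, -2.5)


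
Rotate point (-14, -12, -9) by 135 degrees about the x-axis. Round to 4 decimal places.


x' = -14
y' = -12*cos(135) - -9*sin(135) = 14.8492
z' = -12*sin(135) + -9*cos(135) = -2.1213

(-14, 14.8492, -2.1213)


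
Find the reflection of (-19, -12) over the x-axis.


Reflection across x-axis: (x, y) -> (x, -y)
(-19, -12) -> (-19, 12)

(-19, 12)


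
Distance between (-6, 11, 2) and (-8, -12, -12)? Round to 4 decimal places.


d = sqrt((-8--6)^2 + (-12-11)^2 + (-12-2)^2) = 27

27


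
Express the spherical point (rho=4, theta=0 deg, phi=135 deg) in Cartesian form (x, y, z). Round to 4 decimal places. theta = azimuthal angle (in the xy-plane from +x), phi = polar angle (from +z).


x = 4 * sin(135) * cos(0) = 2.8284
y = 4 * sin(135) * sin(0) = 0
z = 4 * cos(135) = -2.8284

(2.8284, 0, -2.8284)


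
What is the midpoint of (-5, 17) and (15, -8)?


Midpoint = ((-5+15)/2, (17+-8)/2) = (5, 4.5)

(5, 4.5)


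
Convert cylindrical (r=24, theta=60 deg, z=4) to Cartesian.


x = 24 * cos(60) = 12
y = 24 * sin(60) = 20.7846
z = 4

(12, 20.7846, 4)


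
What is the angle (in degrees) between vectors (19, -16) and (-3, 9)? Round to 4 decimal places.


dot = 19*-3 + -16*9 = -201
|u| = 24.8395, |v| = 9.4868
cos(angle) = -0.853
angle = 148.5359 degrees

148.5359 degrees


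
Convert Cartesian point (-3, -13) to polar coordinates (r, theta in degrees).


r = sqrt((-3)^2 + (-13)^2) = 13.3417
theta = atan2(-13, -3) = 257.0054 degrees

r = 13.3417, theta = 257.0054 degrees


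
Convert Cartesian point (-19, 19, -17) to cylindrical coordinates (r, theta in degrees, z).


r = sqrt((-19)^2 + 19^2) = 26.8701
theta = atan2(19, -19) = 135 deg
z = -17

r = 26.8701, theta = 135 deg, z = -17


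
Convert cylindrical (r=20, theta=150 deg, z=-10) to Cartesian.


x = 20 * cos(150) = -17.3205
y = 20 * sin(150) = 10
z = -10

(-17.3205, 10, -10)


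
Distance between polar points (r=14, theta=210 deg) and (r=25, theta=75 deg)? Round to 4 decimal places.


d = sqrt(r1^2 + r2^2 - 2*r1*r2*cos(t2-t1))
d = sqrt(14^2 + 25^2 - 2*14*25*cos(75-210)) = 36.2764

36.2764


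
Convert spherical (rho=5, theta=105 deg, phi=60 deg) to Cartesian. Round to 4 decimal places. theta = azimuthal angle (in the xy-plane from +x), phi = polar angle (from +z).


x = 5 * sin(60) * cos(105) = -1.1207
y = 5 * sin(60) * sin(105) = 4.1826
z = 5 * cos(60) = 2.5

(-1.1207, 4.1826, 2.5)


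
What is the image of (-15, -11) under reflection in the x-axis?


Reflection across x-axis: (x, y) -> (x, -y)
(-15, -11) -> (-15, 11)

(-15, 11)


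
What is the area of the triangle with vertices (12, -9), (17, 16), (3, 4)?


Area = |x1(y2-y3) + x2(y3-y1) + x3(y1-y2)| / 2
= |12*(16-4) + 17*(4--9) + 3*(-9-16)| / 2
= 145

145


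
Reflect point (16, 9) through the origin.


Reflection through origin: (x, y) -> (-x, -y)
(16, 9) -> (-16, -9)

(-16, -9)


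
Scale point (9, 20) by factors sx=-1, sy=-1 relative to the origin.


Scaling: (x*sx, y*sy) = (9*-1, 20*-1) = (-9, -20)

(-9, -20)


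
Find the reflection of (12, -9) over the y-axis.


Reflection across y-axis: (x, y) -> (-x, y)
(12, -9) -> (-12, -9)

(-12, -9)


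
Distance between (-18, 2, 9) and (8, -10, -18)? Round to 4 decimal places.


d = sqrt((8--18)^2 + (-10-2)^2 + (-18-9)^2) = 39.3573

39.3573


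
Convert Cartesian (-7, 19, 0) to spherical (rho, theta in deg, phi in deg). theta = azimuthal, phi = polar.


rho = sqrt((-7)^2 + 19^2 + 0^2) = 20.2485
theta = atan2(19, -7) = 110.2249 deg
phi = acos(0/20.2485) = 90 deg

rho = 20.2485, theta = 110.2249 deg, phi = 90 deg


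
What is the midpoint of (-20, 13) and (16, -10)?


Midpoint = ((-20+16)/2, (13+-10)/2) = (-2, 1.5)

(-2, 1.5)


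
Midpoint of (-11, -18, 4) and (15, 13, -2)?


Midpoint = ((-11+15)/2, (-18+13)/2, (4+-2)/2) = (2, -2.5, 1)

(2, -2.5, 1)


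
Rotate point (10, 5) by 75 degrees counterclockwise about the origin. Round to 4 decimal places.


x' = 10*cos(75) - 5*sin(75) = -2.2414
y' = 10*sin(75) + 5*cos(75) = 10.9534

(-2.2414, 10.9534)


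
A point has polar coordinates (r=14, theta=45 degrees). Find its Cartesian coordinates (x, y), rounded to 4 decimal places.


x = 14 * cos(45) = 9.8995
y = 14 * sin(45) = 9.8995

(9.8995, 9.8995)


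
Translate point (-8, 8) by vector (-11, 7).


Translation: (x+dx, y+dy) = (-8+-11, 8+7) = (-19, 15)

(-19, 15)


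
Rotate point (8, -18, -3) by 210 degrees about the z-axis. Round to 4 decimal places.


x' = 8*cos(210) - -18*sin(210) = -15.9282
y' = 8*sin(210) + -18*cos(210) = 11.5885
z' = -3

(-15.9282, 11.5885, -3)


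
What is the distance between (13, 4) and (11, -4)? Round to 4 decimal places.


d = sqrt((11-13)^2 + (-4-4)^2) = 8.2462

8.2462


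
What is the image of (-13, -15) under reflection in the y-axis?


Reflection across y-axis: (x, y) -> (-x, y)
(-13, -15) -> (13, -15)

(13, -15)


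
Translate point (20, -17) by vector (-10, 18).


Translation: (x+dx, y+dy) = (20+-10, -17+18) = (10, 1)

(10, 1)


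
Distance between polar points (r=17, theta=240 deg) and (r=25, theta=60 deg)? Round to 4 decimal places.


d = sqrt(r1^2 + r2^2 - 2*r1*r2*cos(t2-t1))
d = sqrt(17^2 + 25^2 - 2*17*25*cos(60-240)) = 42

42


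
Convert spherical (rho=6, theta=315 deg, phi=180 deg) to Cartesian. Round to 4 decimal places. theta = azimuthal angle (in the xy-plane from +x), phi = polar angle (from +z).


x = 6 * sin(180) * cos(315) = 0
y = 6 * sin(180) * sin(315) = 0
z = 6 * cos(180) = -6

(0, 0, -6)


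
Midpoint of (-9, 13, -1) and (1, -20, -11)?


Midpoint = ((-9+1)/2, (13+-20)/2, (-1+-11)/2) = (-4, -3.5, -6)

(-4, -3.5, -6)


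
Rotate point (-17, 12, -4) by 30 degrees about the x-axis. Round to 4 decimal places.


x' = -17
y' = 12*cos(30) - -4*sin(30) = 12.3923
z' = 12*sin(30) + -4*cos(30) = 2.5359

(-17, 12.3923, 2.5359)


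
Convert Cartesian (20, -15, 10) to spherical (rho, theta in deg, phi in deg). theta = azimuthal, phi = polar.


rho = sqrt(20^2 + (-15)^2 + 10^2) = 26.9258
theta = atan2(-15, 20) = 323.1301 deg
phi = acos(10/26.9258) = 68.1986 deg

rho = 26.9258, theta = 323.1301 deg, phi = 68.1986 deg


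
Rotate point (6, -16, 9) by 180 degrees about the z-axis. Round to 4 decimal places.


x' = 6*cos(180) - -16*sin(180) = -6
y' = 6*sin(180) + -16*cos(180) = 16
z' = 9

(-6, 16, 9)


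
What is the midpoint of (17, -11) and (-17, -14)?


Midpoint = ((17+-17)/2, (-11+-14)/2) = (0, -12.5)

(0, -12.5)


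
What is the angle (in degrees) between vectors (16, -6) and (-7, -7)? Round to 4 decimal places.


dot = 16*-7 + -6*-7 = -70
|u| = 17.088, |v| = 9.8995
cos(angle) = -0.4138
angle = 114.444 degrees

114.444 degrees


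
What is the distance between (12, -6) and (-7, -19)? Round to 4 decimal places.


d = sqrt((-7-12)^2 + (-19--6)^2) = 23.0217

23.0217


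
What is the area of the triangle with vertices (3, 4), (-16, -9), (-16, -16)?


Area = |x1(y2-y3) + x2(y3-y1) + x3(y1-y2)| / 2
= |3*(-9--16) + -16*(-16-4) + -16*(4--9)| / 2
= 66.5

66.5


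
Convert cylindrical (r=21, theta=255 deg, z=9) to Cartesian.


x = 21 * cos(255) = -5.4352
y = 21 * sin(255) = -20.2844
z = 9

(-5.4352, -20.2844, 9)


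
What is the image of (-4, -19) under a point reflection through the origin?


Reflection through origin: (x, y) -> (-x, -y)
(-4, -19) -> (4, 19)

(4, 19)


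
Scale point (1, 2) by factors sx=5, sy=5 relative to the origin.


Scaling: (x*sx, y*sy) = (1*5, 2*5) = (5, 10)

(5, 10)


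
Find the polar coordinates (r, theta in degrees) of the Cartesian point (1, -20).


r = sqrt(1^2 + (-20)^2) = 20.025
theta = atan2(-20, 1) = 272.8624 degrees

r = 20.025, theta = 272.8624 degrees


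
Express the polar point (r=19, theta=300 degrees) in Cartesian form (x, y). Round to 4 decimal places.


x = 19 * cos(300) = 9.5
y = 19 * sin(300) = -16.4545

(9.5, -16.4545)


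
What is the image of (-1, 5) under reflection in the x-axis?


Reflection across x-axis: (x, y) -> (x, -y)
(-1, 5) -> (-1, -5)

(-1, -5)


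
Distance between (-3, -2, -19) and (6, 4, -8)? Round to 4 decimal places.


d = sqrt((6--3)^2 + (4--2)^2 + (-8--19)^2) = 15.4272

15.4272


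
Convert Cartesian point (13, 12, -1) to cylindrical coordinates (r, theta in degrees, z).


r = sqrt(13^2 + 12^2) = 17.6918
theta = atan2(12, 13) = 42.7094 deg
z = -1

r = 17.6918, theta = 42.7094 deg, z = -1


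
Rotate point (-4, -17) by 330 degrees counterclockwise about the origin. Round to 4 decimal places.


x' = -4*cos(330) - -17*sin(330) = -11.9641
y' = -4*sin(330) + -17*cos(330) = -12.7224

(-11.9641, -12.7224)


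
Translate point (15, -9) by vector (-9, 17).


Translation: (x+dx, y+dy) = (15+-9, -9+17) = (6, 8)

(6, 8)


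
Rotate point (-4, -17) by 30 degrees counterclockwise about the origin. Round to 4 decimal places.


x' = -4*cos(30) - -17*sin(30) = 5.0359
y' = -4*sin(30) + -17*cos(30) = -16.7224

(5.0359, -16.7224)


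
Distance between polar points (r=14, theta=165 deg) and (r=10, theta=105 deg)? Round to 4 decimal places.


d = sqrt(r1^2 + r2^2 - 2*r1*r2*cos(t2-t1))
d = sqrt(14^2 + 10^2 - 2*14*10*cos(105-165)) = 12.49

12.49


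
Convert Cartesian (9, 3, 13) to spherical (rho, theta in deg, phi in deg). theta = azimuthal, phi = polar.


rho = sqrt(9^2 + 3^2 + 13^2) = 16.0935
theta = atan2(3, 9) = 18.4349 deg
phi = acos(13/16.0935) = 36.1203 deg

rho = 16.0935, theta = 18.4349 deg, phi = 36.1203 deg


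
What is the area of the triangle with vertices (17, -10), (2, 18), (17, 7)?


Area = |x1(y2-y3) + x2(y3-y1) + x3(y1-y2)| / 2
= |17*(18-7) + 2*(7--10) + 17*(-10-18)| / 2
= 127.5

127.5


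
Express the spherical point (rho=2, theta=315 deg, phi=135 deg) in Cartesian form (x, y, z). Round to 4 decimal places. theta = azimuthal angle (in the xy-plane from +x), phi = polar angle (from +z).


x = 2 * sin(135) * cos(315) = 1
y = 2 * sin(135) * sin(315) = -1
z = 2 * cos(135) = -1.4142

(1, -1, -1.4142)


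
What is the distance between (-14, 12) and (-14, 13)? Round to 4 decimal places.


d = sqrt((-14--14)^2 + (13-12)^2) = 1

1


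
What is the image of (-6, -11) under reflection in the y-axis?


Reflection across y-axis: (x, y) -> (-x, y)
(-6, -11) -> (6, -11)

(6, -11)


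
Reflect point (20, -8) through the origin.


Reflection through origin: (x, y) -> (-x, -y)
(20, -8) -> (-20, 8)

(-20, 8)


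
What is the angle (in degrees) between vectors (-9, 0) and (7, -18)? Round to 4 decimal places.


dot = -9*7 + 0*-18 = -63
|u| = 9, |v| = 19.3132
cos(angle) = -0.3624
angle = 111.2505 degrees

111.2505 degrees


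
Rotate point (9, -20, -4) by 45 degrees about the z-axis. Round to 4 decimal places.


x' = 9*cos(45) - -20*sin(45) = 20.5061
y' = 9*sin(45) + -20*cos(45) = -7.7782
z' = -4

(20.5061, -7.7782, -4)


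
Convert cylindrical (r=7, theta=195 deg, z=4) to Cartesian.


x = 7 * cos(195) = -6.7615
y = 7 * sin(195) = -1.8117
z = 4

(-6.7615, -1.8117, 4)


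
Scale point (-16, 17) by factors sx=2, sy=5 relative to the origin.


Scaling: (x*sx, y*sy) = (-16*2, 17*5) = (-32, 85)

(-32, 85)


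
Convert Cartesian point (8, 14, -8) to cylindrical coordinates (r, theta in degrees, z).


r = sqrt(8^2 + 14^2) = 16.1245
theta = atan2(14, 8) = 60.2551 deg
z = -8

r = 16.1245, theta = 60.2551 deg, z = -8


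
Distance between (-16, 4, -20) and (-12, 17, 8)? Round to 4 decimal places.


d = sqrt((-12--16)^2 + (17-4)^2 + (8--20)^2) = 31.1288

31.1288


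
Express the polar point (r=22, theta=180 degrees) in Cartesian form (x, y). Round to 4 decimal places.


x = 22 * cos(180) = -22
y = 22 * sin(180) = 0

(-22, 0)


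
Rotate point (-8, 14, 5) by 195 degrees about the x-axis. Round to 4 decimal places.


x' = -8
y' = 14*cos(195) - 5*sin(195) = -12.2289
z' = 14*sin(195) + 5*cos(195) = -8.4531

(-8, -12.2289, -8.4531)


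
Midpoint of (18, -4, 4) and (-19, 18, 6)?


Midpoint = ((18+-19)/2, (-4+18)/2, (4+6)/2) = (-0.5, 7, 5)

(-0.5, 7, 5)


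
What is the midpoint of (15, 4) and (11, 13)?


Midpoint = ((15+11)/2, (4+13)/2) = (13, 8.5)

(13, 8.5)


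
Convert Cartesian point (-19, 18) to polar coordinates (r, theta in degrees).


r = sqrt((-19)^2 + 18^2) = 26.1725
theta = atan2(18, -19) = 136.5482 degrees

r = 26.1725, theta = 136.5482 degrees


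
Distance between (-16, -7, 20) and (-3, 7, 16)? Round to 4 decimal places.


d = sqrt((-3--16)^2 + (7--7)^2 + (16-20)^2) = 19.5192

19.5192


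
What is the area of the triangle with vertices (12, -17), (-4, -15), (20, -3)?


Area = |x1(y2-y3) + x2(y3-y1) + x3(y1-y2)| / 2
= |12*(-15--3) + -4*(-3--17) + 20*(-17--15)| / 2
= 120

120


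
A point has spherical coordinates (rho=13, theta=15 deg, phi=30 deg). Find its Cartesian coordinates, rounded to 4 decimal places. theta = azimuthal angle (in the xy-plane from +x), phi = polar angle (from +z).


x = 13 * sin(30) * cos(15) = 6.2785
y = 13 * sin(30) * sin(15) = 1.6823
z = 13 * cos(30) = 11.2583

(6.2785, 1.6823, 11.2583)


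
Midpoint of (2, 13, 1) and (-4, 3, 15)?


Midpoint = ((2+-4)/2, (13+3)/2, (1+15)/2) = (-1, 8, 8)

(-1, 8, 8)


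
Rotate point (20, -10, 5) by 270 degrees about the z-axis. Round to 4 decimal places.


x' = 20*cos(270) - -10*sin(270) = -10
y' = 20*sin(270) + -10*cos(270) = -20
z' = 5

(-10, -20, 5)


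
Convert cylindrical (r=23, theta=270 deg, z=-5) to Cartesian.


x = 23 * cos(270) = 0
y = 23 * sin(270) = -23
z = -5

(0, -23, -5)


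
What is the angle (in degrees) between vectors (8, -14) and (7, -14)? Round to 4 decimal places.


dot = 8*7 + -14*-14 = 252
|u| = 16.1245, |v| = 15.6525
cos(angle) = 0.9985
angle = 3.1798 degrees

3.1798 degrees


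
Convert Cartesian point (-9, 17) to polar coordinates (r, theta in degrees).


r = sqrt((-9)^2 + 17^2) = 19.2354
theta = atan2(17, -9) = 117.8973 degrees

r = 19.2354, theta = 117.8973 degrees


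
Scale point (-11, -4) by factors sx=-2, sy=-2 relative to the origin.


Scaling: (x*sx, y*sy) = (-11*-2, -4*-2) = (22, 8)

(22, 8)


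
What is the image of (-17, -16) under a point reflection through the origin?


Reflection through origin: (x, y) -> (-x, -y)
(-17, -16) -> (17, 16)

(17, 16)


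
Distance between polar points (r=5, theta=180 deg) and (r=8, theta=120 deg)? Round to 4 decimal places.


d = sqrt(r1^2 + r2^2 - 2*r1*r2*cos(t2-t1))
d = sqrt(5^2 + 8^2 - 2*5*8*cos(120-180)) = 7

7


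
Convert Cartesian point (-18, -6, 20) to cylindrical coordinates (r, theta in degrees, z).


r = sqrt((-18)^2 + (-6)^2) = 18.9737
theta = atan2(-6, -18) = 198.4349 deg
z = 20

r = 18.9737, theta = 198.4349 deg, z = 20


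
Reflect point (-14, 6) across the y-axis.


Reflection across y-axis: (x, y) -> (-x, y)
(-14, 6) -> (14, 6)

(14, 6)


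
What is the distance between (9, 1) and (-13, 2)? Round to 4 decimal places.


d = sqrt((-13-9)^2 + (2-1)^2) = 22.0227

22.0227


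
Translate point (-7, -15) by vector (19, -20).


Translation: (x+dx, y+dy) = (-7+19, -15+-20) = (12, -35)

(12, -35)


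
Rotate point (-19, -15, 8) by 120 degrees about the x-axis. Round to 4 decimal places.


x' = -19
y' = -15*cos(120) - 8*sin(120) = 0.5718
z' = -15*sin(120) + 8*cos(120) = -16.9904

(-19, 0.5718, -16.9904)


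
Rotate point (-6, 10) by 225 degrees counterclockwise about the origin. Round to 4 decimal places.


x' = -6*cos(225) - 10*sin(225) = 11.3137
y' = -6*sin(225) + 10*cos(225) = -2.8284

(11.3137, -2.8284)


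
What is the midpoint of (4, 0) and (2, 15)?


Midpoint = ((4+2)/2, (0+15)/2) = (3, 7.5)

(3, 7.5)


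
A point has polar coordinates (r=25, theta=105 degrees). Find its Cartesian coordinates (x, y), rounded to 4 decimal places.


x = 25 * cos(105) = -6.4705
y = 25 * sin(105) = 24.1481

(-6.4705, 24.1481)


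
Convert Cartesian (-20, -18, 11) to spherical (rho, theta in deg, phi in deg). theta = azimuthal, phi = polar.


rho = sqrt((-20)^2 + (-18)^2 + 11^2) = 29.0689
theta = atan2(-18, -20) = 221.9872 deg
phi = acos(11/29.0689) = 67.7647 deg

rho = 29.0689, theta = 221.9872 deg, phi = 67.7647 deg


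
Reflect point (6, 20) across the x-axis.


Reflection across x-axis: (x, y) -> (x, -y)
(6, 20) -> (6, -20)

(6, -20)


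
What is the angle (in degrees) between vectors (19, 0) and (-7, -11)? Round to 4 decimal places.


dot = 19*-7 + 0*-11 = -133
|u| = 19, |v| = 13.0384
cos(angle) = -0.5369
angle = 122.4712 degrees

122.4712 degrees


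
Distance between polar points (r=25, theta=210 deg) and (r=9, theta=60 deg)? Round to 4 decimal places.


d = sqrt(r1^2 + r2^2 - 2*r1*r2*cos(t2-t1))
d = sqrt(25^2 + 9^2 - 2*25*9*cos(60-210)) = 33.1015

33.1015


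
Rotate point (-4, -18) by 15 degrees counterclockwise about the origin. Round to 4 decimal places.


x' = -4*cos(15) - -18*sin(15) = 0.795
y' = -4*sin(15) + -18*cos(15) = -18.4219

(0.795, -18.4219)


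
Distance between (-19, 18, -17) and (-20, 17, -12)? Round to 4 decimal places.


d = sqrt((-20--19)^2 + (17-18)^2 + (-12--17)^2) = 5.1962

5.1962


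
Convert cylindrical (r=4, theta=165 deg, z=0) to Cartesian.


x = 4 * cos(165) = -3.8637
y = 4 * sin(165) = 1.0353
z = 0

(-3.8637, 1.0353, 0)


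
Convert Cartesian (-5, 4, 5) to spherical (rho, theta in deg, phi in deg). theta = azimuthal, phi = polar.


rho = sqrt((-5)^2 + 4^2 + 5^2) = 8.124
theta = atan2(4, -5) = 141.3402 deg
phi = acos(5/8.124) = 52.0148 deg

rho = 8.124, theta = 141.3402 deg, phi = 52.0148 deg


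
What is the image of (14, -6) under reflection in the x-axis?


Reflection across x-axis: (x, y) -> (x, -y)
(14, -6) -> (14, 6)

(14, 6)


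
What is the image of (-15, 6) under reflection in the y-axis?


Reflection across y-axis: (x, y) -> (-x, y)
(-15, 6) -> (15, 6)

(15, 6)


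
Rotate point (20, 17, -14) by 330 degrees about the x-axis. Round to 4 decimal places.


x' = 20
y' = 17*cos(330) - -14*sin(330) = 7.7224
z' = 17*sin(330) + -14*cos(330) = -20.6244

(20, 7.7224, -20.6244)


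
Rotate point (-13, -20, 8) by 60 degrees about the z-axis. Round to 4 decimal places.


x' = -13*cos(60) - -20*sin(60) = 10.8205
y' = -13*sin(60) + -20*cos(60) = -21.2583
z' = 8

(10.8205, -21.2583, 8)


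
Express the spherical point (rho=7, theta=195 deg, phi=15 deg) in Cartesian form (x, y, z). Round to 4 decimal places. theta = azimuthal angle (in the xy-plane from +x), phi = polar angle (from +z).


x = 7 * sin(15) * cos(195) = -1.75
y = 7 * sin(15) * sin(195) = -0.4689
z = 7 * cos(15) = 6.7615

(-1.75, -0.4689, 6.7615)


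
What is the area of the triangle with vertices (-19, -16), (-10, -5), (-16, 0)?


Area = |x1(y2-y3) + x2(y3-y1) + x3(y1-y2)| / 2
= |-19*(-5-0) + -10*(0--16) + -16*(-16--5)| / 2
= 55.5

55.5


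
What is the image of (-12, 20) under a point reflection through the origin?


Reflection through origin: (x, y) -> (-x, -y)
(-12, 20) -> (12, -20)

(12, -20)


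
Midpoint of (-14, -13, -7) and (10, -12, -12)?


Midpoint = ((-14+10)/2, (-13+-12)/2, (-7+-12)/2) = (-2, -12.5, -9.5)

(-2, -12.5, -9.5)


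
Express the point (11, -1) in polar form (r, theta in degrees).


r = sqrt(11^2 + (-1)^2) = 11.0454
theta = atan2(-1, 11) = 354.8056 degrees

r = 11.0454, theta = 354.8056 degrees


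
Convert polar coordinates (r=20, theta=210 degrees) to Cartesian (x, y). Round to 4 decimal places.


x = 20 * cos(210) = -17.3205
y = 20 * sin(210) = -10

(-17.3205, -10)


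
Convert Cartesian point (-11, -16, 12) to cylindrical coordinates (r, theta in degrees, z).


r = sqrt((-11)^2 + (-16)^2) = 19.4165
theta = atan2(-16, -11) = 235.4915 deg
z = 12

r = 19.4165, theta = 235.4915 deg, z = 12


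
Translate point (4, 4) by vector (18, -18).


Translation: (x+dx, y+dy) = (4+18, 4+-18) = (22, -14)

(22, -14)


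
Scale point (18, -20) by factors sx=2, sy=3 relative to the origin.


Scaling: (x*sx, y*sy) = (18*2, -20*3) = (36, -60)

(36, -60)


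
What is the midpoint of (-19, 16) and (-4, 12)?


Midpoint = ((-19+-4)/2, (16+12)/2) = (-11.5, 14)

(-11.5, 14)


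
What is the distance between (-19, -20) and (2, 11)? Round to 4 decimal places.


d = sqrt((2--19)^2 + (11--20)^2) = 37.4433

37.4433


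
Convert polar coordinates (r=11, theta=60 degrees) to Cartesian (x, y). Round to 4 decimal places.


x = 11 * cos(60) = 5.5
y = 11 * sin(60) = 9.5263

(5.5, 9.5263)


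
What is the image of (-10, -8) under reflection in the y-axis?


Reflection across y-axis: (x, y) -> (-x, y)
(-10, -8) -> (10, -8)

(10, -8)


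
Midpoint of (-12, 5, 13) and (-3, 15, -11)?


Midpoint = ((-12+-3)/2, (5+15)/2, (13+-11)/2) = (-7.5, 10, 1)

(-7.5, 10, 1)


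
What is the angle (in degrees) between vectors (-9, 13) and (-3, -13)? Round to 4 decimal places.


dot = -9*-3 + 13*-13 = -142
|u| = 15.8114, |v| = 13.3417
cos(angle) = -0.6731
angle = 132.3102 degrees

132.3102 degrees


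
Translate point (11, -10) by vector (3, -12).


Translation: (x+dx, y+dy) = (11+3, -10+-12) = (14, -22)

(14, -22)


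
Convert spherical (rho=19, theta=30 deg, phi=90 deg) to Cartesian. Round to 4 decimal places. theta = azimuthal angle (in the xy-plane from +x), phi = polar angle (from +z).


x = 19 * sin(90) * cos(30) = 16.4545
y = 19 * sin(90) * sin(30) = 9.5
z = 19 * cos(90) = 0

(16.4545, 9.5, 0)


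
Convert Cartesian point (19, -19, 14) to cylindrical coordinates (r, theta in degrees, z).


r = sqrt(19^2 + (-19)^2) = 26.8701
theta = atan2(-19, 19) = 315 deg
z = 14

r = 26.8701, theta = 315 deg, z = 14


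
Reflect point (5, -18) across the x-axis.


Reflection across x-axis: (x, y) -> (x, -y)
(5, -18) -> (5, 18)

(5, 18)


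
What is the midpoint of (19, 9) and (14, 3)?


Midpoint = ((19+14)/2, (9+3)/2) = (16.5, 6)

(16.5, 6)


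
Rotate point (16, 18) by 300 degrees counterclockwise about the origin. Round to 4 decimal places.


x' = 16*cos(300) - 18*sin(300) = 23.5885
y' = 16*sin(300) + 18*cos(300) = -4.8564

(23.5885, -4.8564)


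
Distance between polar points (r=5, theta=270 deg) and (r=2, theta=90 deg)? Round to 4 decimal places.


d = sqrt(r1^2 + r2^2 - 2*r1*r2*cos(t2-t1))
d = sqrt(5^2 + 2^2 - 2*5*2*cos(90-270)) = 7

7


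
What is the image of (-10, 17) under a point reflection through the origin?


Reflection through origin: (x, y) -> (-x, -y)
(-10, 17) -> (10, -17)

(10, -17)


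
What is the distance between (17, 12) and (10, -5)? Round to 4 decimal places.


d = sqrt((10-17)^2 + (-5-12)^2) = 18.3848

18.3848


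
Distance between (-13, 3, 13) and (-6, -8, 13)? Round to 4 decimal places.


d = sqrt((-6--13)^2 + (-8-3)^2 + (13-13)^2) = 13.0384

13.0384


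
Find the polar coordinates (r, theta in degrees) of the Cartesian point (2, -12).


r = sqrt(2^2 + (-12)^2) = 12.1655
theta = atan2(-12, 2) = 279.4623 degrees

r = 12.1655, theta = 279.4623 degrees


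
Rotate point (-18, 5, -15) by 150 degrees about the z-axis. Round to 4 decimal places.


x' = -18*cos(150) - 5*sin(150) = 13.0885
y' = -18*sin(150) + 5*cos(150) = -13.3301
z' = -15

(13.0885, -13.3301, -15)


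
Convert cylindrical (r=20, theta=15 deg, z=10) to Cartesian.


x = 20 * cos(15) = 19.3185
y = 20 * sin(15) = 5.1764
z = 10

(19.3185, 5.1764, 10)


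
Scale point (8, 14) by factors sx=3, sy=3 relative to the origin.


Scaling: (x*sx, y*sy) = (8*3, 14*3) = (24, 42)

(24, 42)


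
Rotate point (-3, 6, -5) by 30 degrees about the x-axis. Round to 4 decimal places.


x' = -3
y' = 6*cos(30) - -5*sin(30) = 7.6962
z' = 6*sin(30) + -5*cos(30) = -1.3301

(-3, 7.6962, -1.3301)


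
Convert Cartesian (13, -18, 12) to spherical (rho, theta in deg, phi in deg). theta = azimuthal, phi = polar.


rho = sqrt(13^2 + (-18)^2 + 12^2) = 25.2389
theta = atan2(-18, 13) = 305.8377 deg
phi = acos(12/25.2389) = 61.6109 deg

rho = 25.2389, theta = 305.8377 deg, phi = 61.6109 deg


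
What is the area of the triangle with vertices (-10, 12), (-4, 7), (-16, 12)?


Area = |x1(y2-y3) + x2(y3-y1) + x3(y1-y2)| / 2
= |-10*(7-12) + -4*(12-12) + -16*(12-7)| / 2
= 15

15


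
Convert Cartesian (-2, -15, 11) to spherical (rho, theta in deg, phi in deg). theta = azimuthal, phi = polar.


rho = sqrt((-2)^2 + (-15)^2 + 11^2) = 18.7083
theta = atan2(-15, -2) = 262.4054 deg
phi = acos(11/18.7083) = 53.9866 deg

rho = 18.7083, theta = 262.4054 deg, phi = 53.9866 deg


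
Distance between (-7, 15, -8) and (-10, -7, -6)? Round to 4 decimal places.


d = sqrt((-10--7)^2 + (-7-15)^2 + (-6--8)^2) = 22.2935

22.2935


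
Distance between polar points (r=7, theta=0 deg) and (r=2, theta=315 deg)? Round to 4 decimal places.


d = sqrt(r1^2 + r2^2 - 2*r1*r2*cos(t2-t1))
d = sqrt(7^2 + 2^2 - 2*7*2*cos(315-0)) = 5.762

5.762


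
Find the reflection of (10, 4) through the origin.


Reflection through origin: (x, y) -> (-x, -y)
(10, 4) -> (-10, -4)

(-10, -4)


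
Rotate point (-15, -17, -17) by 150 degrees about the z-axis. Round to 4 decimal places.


x' = -15*cos(150) - -17*sin(150) = 21.4904
y' = -15*sin(150) + -17*cos(150) = 7.2224
z' = -17

(21.4904, 7.2224, -17)


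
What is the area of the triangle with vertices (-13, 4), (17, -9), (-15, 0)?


Area = |x1(y2-y3) + x2(y3-y1) + x3(y1-y2)| / 2
= |-13*(-9-0) + 17*(0-4) + -15*(4--9)| / 2
= 73

73


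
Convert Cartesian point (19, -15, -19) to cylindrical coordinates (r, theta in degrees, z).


r = sqrt(19^2 + (-15)^2) = 24.2074
theta = atan2(-15, 19) = 321.7098 deg
z = -19

r = 24.2074, theta = 321.7098 deg, z = -19


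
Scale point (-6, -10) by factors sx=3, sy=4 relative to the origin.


Scaling: (x*sx, y*sy) = (-6*3, -10*4) = (-18, -40)

(-18, -40)


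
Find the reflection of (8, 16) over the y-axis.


Reflection across y-axis: (x, y) -> (-x, y)
(8, 16) -> (-8, 16)

(-8, 16)


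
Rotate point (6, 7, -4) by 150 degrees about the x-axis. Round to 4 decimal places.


x' = 6
y' = 7*cos(150) - -4*sin(150) = -4.0622
z' = 7*sin(150) + -4*cos(150) = 6.9641

(6, -4.0622, 6.9641)


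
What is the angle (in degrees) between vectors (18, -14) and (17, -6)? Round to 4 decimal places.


dot = 18*17 + -14*-6 = 390
|u| = 22.8035, |v| = 18.0278
cos(angle) = 0.9487
angle = 18.4349 degrees

18.4349 degrees


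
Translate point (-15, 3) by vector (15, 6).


Translation: (x+dx, y+dy) = (-15+15, 3+6) = (0, 9)

(0, 9)


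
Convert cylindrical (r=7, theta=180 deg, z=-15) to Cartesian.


x = 7 * cos(180) = -7
y = 7 * sin(180) = 0
z = -15

(-7, 0, -15)


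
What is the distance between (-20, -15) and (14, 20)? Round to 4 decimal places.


d = sqrt((14--20)^2 + (20--15)^2) = 48.7955

48.7955


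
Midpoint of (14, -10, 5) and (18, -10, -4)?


Midpoint = ((14+18)/2, (-10+-10)/2, (5+-4)/2) = (16, -10, 0.5)

(16, -10, 0.5)


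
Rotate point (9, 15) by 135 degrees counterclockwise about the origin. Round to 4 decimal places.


x' = 9*cos(135) - 15*sin(135) = -16.9706
y' = 9*sin(135) + 15*cos(135) = -4.2426

(-16.9706, -4.2426)


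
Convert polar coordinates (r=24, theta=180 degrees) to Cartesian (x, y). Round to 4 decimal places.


x = 24 * cos(180) = -24
y = 24 * sin(180) = 0

(-24, 0)
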